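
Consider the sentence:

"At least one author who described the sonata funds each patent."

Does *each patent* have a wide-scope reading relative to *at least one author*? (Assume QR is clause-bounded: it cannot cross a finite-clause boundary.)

Yes

The RC *who described the sonata* is an island, but *each patent* is not inside it — it is the matrix object, a clausemate of *at least one author*.
Nothing blocks QR of the lower DP to a position above the higher one, so inverse scope is available.
The sentence is scopally ambiguous between *at least one author* > *each patent* and *each patent* > *at least one author*.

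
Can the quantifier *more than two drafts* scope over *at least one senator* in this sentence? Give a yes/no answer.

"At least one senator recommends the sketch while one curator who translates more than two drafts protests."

*more than two drafts* is embedded in the relative clause *who translates more than two drafts*, which is itself inside the adjunct *while one curator who translates more than two drafts protests*.
Two island boundaries intervene — the relative clause and the adjunct. Either alone would block QR.
The inverse ordering *more than two drafts* > *at least one senator* is therefore underivable.

No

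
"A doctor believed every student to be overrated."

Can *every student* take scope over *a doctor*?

ECM infinitives lack a CP barrier, so *every student* can QR over the matrix subject *a doctor*.
Clause-internal QR can adjoin the lower DP above the subject, yielding the inverse reading.

Yes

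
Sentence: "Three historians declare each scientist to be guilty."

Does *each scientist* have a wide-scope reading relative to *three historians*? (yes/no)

*each scientist* is the subject of an ECM infinitive — the infinitival complement of an ECM verb is not a scope island, so *each scientist* can raise into the matrix clause.
Clause-internal QR can adjoin the lower DP above the subject, yielding the inverse reading.

Yes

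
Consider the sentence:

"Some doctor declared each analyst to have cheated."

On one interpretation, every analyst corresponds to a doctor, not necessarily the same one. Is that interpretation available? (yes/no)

The paraphrase describes the scope ordering *each analyst* > *some doctor*.
ECM infinitives lack a CP barrier, so *each analyst* can QR over the matrix subject *some doctor*.
No island intervenes, so both surface and inverse scope are derivable.

Yes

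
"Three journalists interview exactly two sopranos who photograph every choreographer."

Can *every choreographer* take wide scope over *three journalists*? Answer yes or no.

No

The DP *every choreographer* is contained in the relative clause *who photograph every choreographer* modifying *exactly two sopranos*.
Quantifiers inside a relative clause are trapped there; the RC boundary blocks QR.
So *every choreographer* cannot raise to a position above *three journalists*.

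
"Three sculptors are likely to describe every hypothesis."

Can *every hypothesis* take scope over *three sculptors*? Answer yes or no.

Yes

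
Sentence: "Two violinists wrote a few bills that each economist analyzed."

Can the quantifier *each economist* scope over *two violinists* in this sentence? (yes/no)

*each economist* occurs within the relative clause *that each economist analyzed* modifying *a few bills*.
QR out of a relative clause is ruled out by the relative-clause island constraint.
So *each economist* cannot raise to a position above *two violinists*.

No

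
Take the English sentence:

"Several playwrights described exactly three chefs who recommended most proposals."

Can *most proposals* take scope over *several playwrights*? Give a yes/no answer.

The target quantifier *most proposals* is part of the relative clause *who recommended most proposals* modifying *exactly three chefs*.
A relative clause is a scope island — quantifier raising cannot cross its boundary.
Hence only narrow scope for *most proposals* (under *several playwrights*) survives.

No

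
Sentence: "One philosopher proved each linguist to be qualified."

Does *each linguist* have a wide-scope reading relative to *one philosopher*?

The ECM infinitive is scope-transparent — *each linguist* is free to raise above *one philosopher*.
Nothing blocks QR of the lower DP to a position above the higher one, so inverse scope is available.

Yes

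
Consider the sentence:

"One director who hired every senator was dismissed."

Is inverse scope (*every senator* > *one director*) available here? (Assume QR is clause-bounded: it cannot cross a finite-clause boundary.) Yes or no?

No

*every senator* is embedded in the relative clause *who hired every senator*.
The relative clause forms an island for QR, so the quantifier is confined to the head noun's restrictor.
There is no licit LF on which *every senator* c-commands *one director*.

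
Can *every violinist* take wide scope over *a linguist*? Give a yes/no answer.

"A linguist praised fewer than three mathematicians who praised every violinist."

The target quantifier *every violinist* is part of the relative clause *who praised every violinist* modifying *fewer than three mathematicians*.
The relative clause forms an island for QR, so the quantifier is confined to the head noun's restrictor.
So the wide-scope reading for *every violinist* is blocked.

No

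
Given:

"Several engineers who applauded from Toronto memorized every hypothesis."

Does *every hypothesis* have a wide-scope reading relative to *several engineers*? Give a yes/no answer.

Yes

Although the sentence contains a relative clause (*who applauded from Toronto*), *every hypothesis* is outside it, in the matrix VP.
Ordinary QR to a clause-peripheral position gives the wide-scope LF for the lower DP.
So *every hypothesis* > *several engineers* is among the available readings.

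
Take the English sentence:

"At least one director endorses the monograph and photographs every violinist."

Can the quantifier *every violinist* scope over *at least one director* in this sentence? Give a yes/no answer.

*every violinist* is embedded in one conjunct of the coordinate structure (*photographs every violinist*).
Coordinate structures are islands for non-across-the-board movement, QR included.
The inverse ordering *every violinist* > *at least one director* is therefore underivable.

No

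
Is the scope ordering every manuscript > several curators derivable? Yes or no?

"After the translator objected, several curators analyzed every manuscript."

*every manuscript* is a matrix argument; the adjunct is an island but the target quantifier is outside it.
Clause-internal QR can adjoin the lower DP above the subject, yielding the inverse reading.
Both orderings are possible: *several curators* > *every manuscript* and *every manuscript* > *several curators*.

Yes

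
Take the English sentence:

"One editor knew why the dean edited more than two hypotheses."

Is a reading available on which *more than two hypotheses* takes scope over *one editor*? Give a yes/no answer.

No

*more than two hypotheses* is embedded in the embedded question *why the dean edited more than two hypotheses*.
The wh-island constraint blocks QR out of an embedded interrogative.
The inverse ordering *more than two hypotheses* > *one editor* is therefore underivable.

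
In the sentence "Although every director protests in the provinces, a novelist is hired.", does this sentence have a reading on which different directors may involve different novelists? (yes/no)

No

That reading corresponds to *every director* > *a novelist*.
*every director* occurs within the adjunct clause *although every director protests in the provinces*.
The adjunct-island constraint bars QR out of an adverbial clause.
*every director* is confined to the island and cannot take scope over *a novelist*.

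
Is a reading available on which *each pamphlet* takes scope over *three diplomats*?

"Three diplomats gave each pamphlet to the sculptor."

Yes

*three diplomats* and *each pamphlet* are co-arguments of the matrix verb, with nothing but a clause-internal boundary between them.
Ordinary QR to a clause-peripheral position gives the wide-scope LF for the lower DP.
Both orderings are possible: *three diplomats* > *each pamphlet* and *each pamphlet* > *three diplomats*.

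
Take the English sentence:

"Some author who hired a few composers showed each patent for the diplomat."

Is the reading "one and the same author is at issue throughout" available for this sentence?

Yes

The described interpretation is the *some author* > *each patent* scoping.
That is the surface-scope ordering, which is always one of the available readings — island constraints only ever restrict inverse scope.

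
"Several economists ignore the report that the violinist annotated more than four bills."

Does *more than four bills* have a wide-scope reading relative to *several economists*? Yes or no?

No

*more than four bills* is embedded in the complex NP *the report that the violinist annotated more than four bills*.
Noun-complement clauses are scope islands (the Complex NP Constraint): a quantifier inside one cannot scope into the matrix.
*more than four bills* > *several economists* would require crossing that boundary, which is illicit.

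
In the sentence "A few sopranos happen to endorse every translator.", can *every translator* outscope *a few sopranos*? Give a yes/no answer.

Raising constructions are monoclausal for scope purposes; *every translator* is not separated from *a few sopranos* by any island.
Ordinary QR to a clause-peripheral position gives the wide-scope LF for the lower DP.

Yes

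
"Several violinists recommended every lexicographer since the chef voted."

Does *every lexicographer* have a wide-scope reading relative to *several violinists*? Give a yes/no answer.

*every lexicographer* is a matrix argument; the adjunct is an island but the target quantifier is outside it.
No island intervenes, so both surface and inverse scope are derivable.
Both orderings are possible: *several violinists* > *every lexicographer* and *every lexicographer* > *several violinists*.

Yes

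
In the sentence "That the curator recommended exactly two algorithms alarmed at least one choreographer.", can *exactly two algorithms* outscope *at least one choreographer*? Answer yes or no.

*exactly two algorithms* is embedded in the sentential subject *that the curator recommended exactly two algorithms*.
Clausal subjects are scope islands; QR from inside the subject into the matrix is barred.
*exactly two algorithms* is confined to the island and cannot take scope over *at least one choreographer*.

No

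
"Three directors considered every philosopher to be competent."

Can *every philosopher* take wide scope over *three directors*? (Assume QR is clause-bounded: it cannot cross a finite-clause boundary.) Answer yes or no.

Yes

*every philosopher* is the subject of an ECM infinitive — the infinitival complement of an ECM verb is not a scope island, so *every philosopher* can raise into the matrix clause.
Ordinary QR to a clause-peripheral position gives the wide-scope LF for the lower DP.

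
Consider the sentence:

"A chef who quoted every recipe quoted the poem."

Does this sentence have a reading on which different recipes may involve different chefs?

No

The paraphrase describes the scope ordering *every recipe* > *a chef*.
Structurally, *every recipe* is inside the relative clause *who quoted every recipe*.
Quantifiers inside a relative clause are trapped there; the RC boundary blocks QR.
So *every recipe* cannot raise to a position above *a chef*.
(Only the surface reading survives: one fixed chef with respect to all the relevant recipes.)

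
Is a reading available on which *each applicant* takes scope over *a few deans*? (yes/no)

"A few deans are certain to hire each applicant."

Yes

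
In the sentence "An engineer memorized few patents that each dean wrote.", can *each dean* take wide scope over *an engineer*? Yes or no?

No

*each dean* occurs within the relative clause *that each dean wrote* modifying *few patents*.
Relative clauses block scope extraction: QR cannot target a position outside the modified NP.
Hence only narrow scope for *each dean* (under *an engineer*) survives.
(Only the surface reading survives: one fixed engineer with respect to all the relevant deans.)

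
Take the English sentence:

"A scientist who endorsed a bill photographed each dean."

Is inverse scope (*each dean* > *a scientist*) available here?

The RC *who endorsed a bill* is an island, but *each dean* is not inside it — it is the matrix object, a clausemate of *a scientist*.
With no island boundary between them, the object can take inverse scope over the subject via ordinary QR within the clause.

Yes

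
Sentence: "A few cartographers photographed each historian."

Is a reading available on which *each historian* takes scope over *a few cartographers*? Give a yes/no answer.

Yes

*a few cartographers* and *each historian* are co-arguments of the matrix verb, with nothing but a clause-internal boundary between them.
Clause-internal QR can adjoin the lower DP above the subject, yielding the inverse reading.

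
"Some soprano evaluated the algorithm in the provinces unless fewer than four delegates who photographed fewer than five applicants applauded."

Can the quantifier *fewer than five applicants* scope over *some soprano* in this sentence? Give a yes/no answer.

No

*fewer than five applicants* sits inside the relative clause *who photographed fewer than five applicants*, which is itself inside the adjunct *unless fewer than four delegates who photographed fewer than five applicants applauded*.
Two island boundaries intervene — the relative clause and the adjunct. Either alone would block QR.
Hence only narrow scope for *fewer than five applicants* (under *some soprano*) survives.
(Only the surface reading survives: one fixed soprano with respect to all the relevant applicants.)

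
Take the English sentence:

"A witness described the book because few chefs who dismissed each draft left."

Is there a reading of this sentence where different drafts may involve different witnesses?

The described interpretation is the *each draft* > *a witness* scoping.
The target quantifier *each draft* is part of the relative clause *who dismissed each draft*, which is itself inside the adjunct *because few chefs who dismissed each draft left*.
Both the relative clause and the enclosing adjunct are scope islands; QR cannot cross either.
So *each draft* cannot raise to a position above *a witness*.

No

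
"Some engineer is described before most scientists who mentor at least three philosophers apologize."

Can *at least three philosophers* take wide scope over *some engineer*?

Structurally, *at least three philosophers* is inside the relative clause *who mentor at least three philosophers*, which is itself inside the adjunct *before most scientists who mentor at least three philosophers apologize*.
Both the relative clause and the enclosing adjunct are scope islands; QR cannot cross either.
*at least three philosophers* is confined to the island and cannot take scope over *some engineer*.

No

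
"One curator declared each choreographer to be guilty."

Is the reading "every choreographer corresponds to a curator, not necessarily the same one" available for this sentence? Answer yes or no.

Yes

The paraphrase describes the scope ordering *each choreographer* > *one curator*.
ECM infinitives lack a CP barrier, so *each choreographer* can QR over the matrix subject *one curator*.
No island intervenes, so both surface and inverse scope are derivable.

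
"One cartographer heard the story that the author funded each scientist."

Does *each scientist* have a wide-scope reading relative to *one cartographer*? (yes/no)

No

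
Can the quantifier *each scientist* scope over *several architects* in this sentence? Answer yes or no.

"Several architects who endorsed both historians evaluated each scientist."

Yes

*each scientist* sits in the matrix clause, not in the relative clause on *several architects*.
QR within a single clause is free, so the lower quantifier may take scope over the higher one.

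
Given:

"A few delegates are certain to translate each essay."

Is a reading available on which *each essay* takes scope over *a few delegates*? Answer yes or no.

Yes

The matrix predicate is a raising verb, whose infinitival complement is not a scope island — *each essay* can QR into the matrix clause.
Ordinary QR to a clause-peripheral position gives the wide-scope LF for the lower DP.
So *each essay* > *a few delegates* is among the available readings.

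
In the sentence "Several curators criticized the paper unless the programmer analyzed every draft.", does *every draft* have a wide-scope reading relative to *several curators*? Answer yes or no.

No

The target quantifier *every draft* is part of the adjunct clause *unless the programmer analyzed every draft*.
Adjunct clauses are scope islands: a quantifier inside an adjunct cannot raise into the matrix clause.
The inverse ordering *every draft* > *several curators* is therefore underivable.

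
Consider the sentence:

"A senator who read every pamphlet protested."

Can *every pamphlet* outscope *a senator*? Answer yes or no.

No

The DP *every pamphlet* is contained in the relative clause *who read every pamphlet*.
Quantifiers inside a relative clause are trapped there; the RC boundary blocks QR.
So *every pamphlet* cannot raise to a position above *a senator*.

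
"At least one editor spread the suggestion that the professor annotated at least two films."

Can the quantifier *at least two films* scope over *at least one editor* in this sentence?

No

Structurally, *at least two films* is inside the complex NP *the suggestion that the professor annotated at least two films*.
Since the clause is the complement of a nominal head, the CNPC blocks scope extraction.
*at least two films* is confined to the island and cannot take scope over *at least one editor*.
(Only the surface reading survives: one fixed editor with respect to all the relevant films.)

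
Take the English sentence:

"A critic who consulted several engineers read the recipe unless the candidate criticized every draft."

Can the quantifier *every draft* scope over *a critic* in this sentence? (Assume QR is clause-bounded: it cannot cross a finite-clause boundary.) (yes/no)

No

*every draft* occurs within the adjunct clause *unless the candidate criticized every draft*.
Scope out of an adjunct clause is unavailable: QR respects the adjunct-island constraint.
So *every draft* cannot raise to a position above *a critic*.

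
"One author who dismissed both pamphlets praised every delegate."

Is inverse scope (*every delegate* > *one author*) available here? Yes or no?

Yes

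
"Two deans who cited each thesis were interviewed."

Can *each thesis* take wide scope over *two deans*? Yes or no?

The DP *each thesis* is contained in the relative clause *who cited each thesis*.
The relative clause forms an island for QR, so the quantifier is confined to the head noun's restrictor.
So *each thesis* cannot raise to a position above *two deans*.

No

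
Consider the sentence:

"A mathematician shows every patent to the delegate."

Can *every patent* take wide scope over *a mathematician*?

Yes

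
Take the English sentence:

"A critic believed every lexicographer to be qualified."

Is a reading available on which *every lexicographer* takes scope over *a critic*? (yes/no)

Yes

This is an ECM construction: *every lexicographer* is the infinitival subject, Case-marked by the matrix verb, and the infinitive is transparent for QR.
Ordinary QR to a clause-peripheral position gives the wide-scope LF for the lower DP.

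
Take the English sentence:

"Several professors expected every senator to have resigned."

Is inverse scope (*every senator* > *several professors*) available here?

The ECM infinitive is scope-transparent — *every senator* is free to raise above *several professors*.
Since no island is crossed, the inverse ordering is licensed alongside surface scope.

Yes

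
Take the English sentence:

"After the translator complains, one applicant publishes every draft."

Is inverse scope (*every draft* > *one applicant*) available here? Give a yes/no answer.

Yes

*every draft* is a matrix argument; the adjunct is an island but the target quantifier is outside it.
Clause-internal QR can adjoin the lower DP above the subject, yielding the inverse reading.
So *every draft* > *one applicant* is among the available readings.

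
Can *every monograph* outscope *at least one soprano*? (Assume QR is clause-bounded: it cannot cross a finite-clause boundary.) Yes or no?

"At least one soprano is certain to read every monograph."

Yes

*every monograph* is inside a raising infinitive, which is transparent to QR (no CP barrier), so it behaves as a matrix argument.
QR within a single clause is free, so the lower quantifier may take scope over the higher one.
The sentence is scopally ambiguous between *at least one soprano* > *every monograph* and *every monograph* > *at least one soprano*.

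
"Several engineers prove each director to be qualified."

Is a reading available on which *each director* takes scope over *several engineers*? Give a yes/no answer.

Yes

*each director* is the subject of an ECM infinitive — the infinitival complement of an ECM verb is not a scope island, so *each director* can raise into the matrix clause.
Nothing blocks QR of the lower DP to a position above the higher one, so inverse scope is available.
So *each director* > *several engineers* is among the available readings.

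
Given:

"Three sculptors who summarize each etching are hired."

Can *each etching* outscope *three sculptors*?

No

The DP *each etching* is contained in the relative clause *who summarize each etching*.
A relative clause is a scope island — quantifier raising cannot cross its boundary.
*each etching* > *three sculptors* would require crossing that boundary, which is illicit.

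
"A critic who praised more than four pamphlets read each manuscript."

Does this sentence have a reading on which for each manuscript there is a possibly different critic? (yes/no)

That reading corresponds to *each manuscript* > *a critic*.
*each manuscript* sits in the matrix clause, not in the relative clause on *a critic*.
Ordinary QR to a clause-peripheral position gives the wide-scope LF for the lower DP.
The sentence is scopally ambiguous between *a critic* > *each manuscript* and *each manuscript* > *a critic*.

Yes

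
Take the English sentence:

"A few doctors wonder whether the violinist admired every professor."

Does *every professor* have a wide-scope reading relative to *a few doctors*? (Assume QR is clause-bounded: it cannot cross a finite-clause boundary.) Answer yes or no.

The target quantifier *every professor* is part of the embedded question *whether the violinist admired every professor*.
Embedded wh-clauses are opaque for QR, so the quantifier stays inside the question.
So the wide-scope reading for *every professor* is blocked.

No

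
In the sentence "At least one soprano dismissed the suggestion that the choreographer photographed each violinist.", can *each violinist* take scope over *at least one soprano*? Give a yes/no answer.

The target quantifier *each violinist* is part of the complex NP *the suggestion that the choreographer photographed each violinist*.
The complex NP is opaque for QR — the quantifier is frozen inside the noun's complement.
So the wide-scope reading for *each violinist* is blocked.

No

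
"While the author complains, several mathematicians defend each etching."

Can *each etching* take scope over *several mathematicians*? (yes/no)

Yes

*each etching* is a matrix argument; the adjunct is an island but the target quantifier is outside it.
Clause-internal QR can adjoin the lower DP above the subject, yielding the inverse reading.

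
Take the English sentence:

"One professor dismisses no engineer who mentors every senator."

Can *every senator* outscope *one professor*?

No

Structurally, *every senator* is inside the relative clause *who mentors every senator* modifying *no engineer*.
QR out of a relative clause is ruled out by the relative-clause island constraint.
So the wide-scope reading for *every senator* is blocked.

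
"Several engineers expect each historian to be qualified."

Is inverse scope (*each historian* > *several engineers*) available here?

Yes

*each historian* is an ECM subject; ECM complements are not islands, and the embedded quantifier may take matrix scope.
Since no island is crossed, the inverse ordering is licensed alongside surface scope.
The sentence is scopally ambiguous between *several engineers* > *each historian* and *each historian* > *several engineers*.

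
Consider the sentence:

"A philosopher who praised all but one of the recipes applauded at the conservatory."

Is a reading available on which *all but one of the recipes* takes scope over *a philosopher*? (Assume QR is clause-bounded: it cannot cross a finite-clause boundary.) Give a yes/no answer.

The target quantifier *all but one of the recipes* is part of the relative clause *who praised all but one of the recipes*.
Relative clauses block scope extraction: QR cannot target a position outside the modified NP.
*all but one of the recipes* is confined to the island and cannot take scope over *a philosopher*.
(Only the surface reading survives: one fixed philosopher with respect to all the relevant recipes.)

No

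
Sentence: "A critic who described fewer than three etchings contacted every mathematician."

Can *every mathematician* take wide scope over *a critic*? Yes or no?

Although the sentence contains a relative clause (*who described fewer than three etchings*), *every mathematician* is outside it, in the matrix VP.
No island intervenes, so both surface and inverse scope are derivable.
The sentence is scopally ambiguous between *a critic* > *every mathematician* and *every mathematician* > *a critic*.

Yes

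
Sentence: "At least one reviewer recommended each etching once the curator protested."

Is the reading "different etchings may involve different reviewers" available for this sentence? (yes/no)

Yes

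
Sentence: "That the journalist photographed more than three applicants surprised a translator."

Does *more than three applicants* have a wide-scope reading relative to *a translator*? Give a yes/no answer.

*more than three applicants* is embedded in the sentential subject *that the journalist photographed more than three applicants*.
Subjects — clausal subjects included — are islands for extraction, and QR is no exception.
So the wide-scope reading for *more than three applicants* is blocked.

No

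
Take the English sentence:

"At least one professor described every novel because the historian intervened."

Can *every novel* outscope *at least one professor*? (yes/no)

The adjunct island is irrelevant here — *every novel* and *at least one professor* are both in the matrix clause.
Since no island is crossed, the inverse ordering is licensed alongside surface scope.

Yes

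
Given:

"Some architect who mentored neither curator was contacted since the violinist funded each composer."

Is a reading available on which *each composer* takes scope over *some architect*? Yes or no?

No

The target quantifier *each composer* is part of the adjunct clause *since the violinist funded each composer*.
Adjuncts are opaque for quantifier raising; a quantifier in an adjunct stays inside it.
*each composer* > *some architect* would require crossing that boundary, which is illicit.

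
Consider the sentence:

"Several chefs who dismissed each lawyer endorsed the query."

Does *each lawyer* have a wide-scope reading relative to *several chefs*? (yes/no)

*each lawyer* is embedded in the relative clause *who dismissed each lawyer*.
Relative clauses are scope islands: a quantifier cannot QR out of a relative clause to take scope in the matrix clause.
So *each lawyer* cannot raise high enough to outscope *several chefs*; only the surface ordering *several chefs* > *each lawyer* is available.

No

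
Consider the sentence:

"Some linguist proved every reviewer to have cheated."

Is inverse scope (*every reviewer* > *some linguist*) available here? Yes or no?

Yes

ECM infinitives lack a CP barrier, so *every reviewer* can QR over the matrix subject *some linguist*.
Since no island is crossed, the inverse ordering is licensed alongside surface scope.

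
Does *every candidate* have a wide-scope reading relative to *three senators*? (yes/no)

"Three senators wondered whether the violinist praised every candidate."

The target quantifier *every candidate* is part of the embedded question *whether the violinist praised every candidate*.
QR across an interrogative CP boundary is ruled out as a wh-island violation.
There is no licit LF on which *every candidate* c-commands *three senators*.

No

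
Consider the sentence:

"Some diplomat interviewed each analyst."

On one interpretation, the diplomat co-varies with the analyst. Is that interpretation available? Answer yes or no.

Yes

This is the *each analyst* > *some diplomat* reading.
*each analyst* and *some diplomat* are in the same minimal clause.
Since no island is crossed, the inverse ordering is licensed alongside surface scope.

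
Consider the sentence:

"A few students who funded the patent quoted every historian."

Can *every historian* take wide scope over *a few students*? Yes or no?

Although the sentence contains a relative clause (*who funded the patent*), *every historian* is outside it, in the matrix VP.
Since no island is crossed, the inverse ordering is licensed alongside surface scope.
Both orderings are possible: *a few students* > *every historian* and *every historian* > *a few students*.

Yes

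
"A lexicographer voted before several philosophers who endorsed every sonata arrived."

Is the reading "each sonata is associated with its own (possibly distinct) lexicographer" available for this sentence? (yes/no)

This is the *every sonata* > *a lexicographer* reading.
The DP *every sonata* is contained in the relative clause *who endorsed every sonata*, which is itself inside the adjunct *before several philosophers who endorsed every sonata arrived*.
Nested islands: the RC island is itself inside an adjunct island, so wide scope is doubly excluded.
So the wide-scope reading for *every sonata* is blocked.
(Only the surface reading survives: one fixed lexicographer with respect to all the relevant sonatas.)

No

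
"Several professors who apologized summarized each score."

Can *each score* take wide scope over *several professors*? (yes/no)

Although the sentence contains a relative clause (*who apologized*), *each score* is outside it, in the matrix VP.
Ordinary QR to a clause-peripheral position gives the wide-scope LF for the lower DP.

Yes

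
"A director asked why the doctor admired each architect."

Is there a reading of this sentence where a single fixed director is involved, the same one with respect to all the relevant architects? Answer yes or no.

That reading corresponds to *a director* > *each architect*.
Surface scope (*a director* > *each architect*) is always derivable; islands only block QR, not in-situ interpretation.

Yes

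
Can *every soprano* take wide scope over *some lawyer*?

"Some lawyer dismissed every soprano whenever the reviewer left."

Neither queried DP is inside the adjunct, so the adjunct-island constraint does not apply.
Clause-internal QR can adjoin the lower DP above the subject, yielding the inverse reading.
Both orderings are possible: *some lawyer* > *every soprano* and *every soprano* > *some lawyer*.

Yes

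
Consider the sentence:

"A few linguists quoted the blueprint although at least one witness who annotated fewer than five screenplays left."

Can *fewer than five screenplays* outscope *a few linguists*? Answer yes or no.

No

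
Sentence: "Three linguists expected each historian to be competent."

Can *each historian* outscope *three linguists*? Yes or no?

*each historian* is an ECM subject; ECM complements are not islands, and the embedded quantifier may take matrix scope.
Since no island is crossed, the inverse ordering is licensed alongside surface scope.
So *each historian* > *three linguists* is among the available readings.

Yes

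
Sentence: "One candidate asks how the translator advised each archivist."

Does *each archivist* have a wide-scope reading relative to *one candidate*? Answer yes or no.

No

The DP *each archivist* is contained in the embedded question *how the translator advised each archivist*.
Embedded questions are wh-islands: a quantifier inside an indirect question cannot QR into the matrix clause.
The inverse ordering *each archivist* > *one candidate* is therefore underivable.
(Only the surface reading survives: one fixed candidate with respect to all the relevant archivists.)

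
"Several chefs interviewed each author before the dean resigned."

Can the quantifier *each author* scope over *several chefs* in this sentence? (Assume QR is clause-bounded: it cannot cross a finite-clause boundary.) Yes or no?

Yes

Neither queried DP is inside the adjunct, so the adjunct-island constraint does not apply.
QR within a single clause is free, so the lower quantifier may take scope over the higher one.
Both orderings are possible: *several chefs* > *each author* and *each author* > *several chefs*.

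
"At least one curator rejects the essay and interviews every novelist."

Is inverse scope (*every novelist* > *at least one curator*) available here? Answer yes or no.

*every novelist* sits inside one conjunct of the coordinate structure (*interviews every novelist*).
A quantifier cannot raise out of one conjunct of a coordination across the whole coordinate structure — the CSC applies to QR.
Hence only narrow scope for *every novelist* (under *at least one curator*) survives.

No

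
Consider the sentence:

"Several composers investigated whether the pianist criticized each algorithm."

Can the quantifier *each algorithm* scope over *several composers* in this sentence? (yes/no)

*each algorithm* is embedded in the embedded question *whether the pianist criticized each algorithm*.
The wh-island constraint blocks QR out of an embedded interrogative.
Hence only narrow scope for *each algorithm* (under *several composers*) survives.

No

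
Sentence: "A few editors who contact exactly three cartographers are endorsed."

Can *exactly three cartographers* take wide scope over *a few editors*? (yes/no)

No

*exactly three cartographers* occurs within the relative clause *who contact exactly three cartographers*.
QR out of a relative clause is ruled out by the relative-clause island constraint.
*exactly three cartographers* > *a few editors* would require crossing that boundary, which is illicit.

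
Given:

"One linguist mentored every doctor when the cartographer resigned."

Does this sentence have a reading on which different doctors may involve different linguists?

Yes

The paraphrase describes the scope ordering *every doctor* > *one linguist*.
Although there is an adjunct clause, *every doctor* is in the main clause, not inside the adjunct.
Clause-internal QR can adjoin the lower DP above the subject, yielding the inverse reading.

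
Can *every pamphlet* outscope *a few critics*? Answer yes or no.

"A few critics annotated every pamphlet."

Yes

*every pamphlet* and *a few critics* are in the same minimal clause.
Ordinary QR to a clause-peripheral position gives the wide-scope LF for the lower DP.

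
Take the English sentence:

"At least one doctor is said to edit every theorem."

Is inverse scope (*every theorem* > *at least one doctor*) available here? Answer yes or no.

Yes

*every theorem* is inside a raising infinitive, which is transparent to QR (no CP barrier), so it behaves as a matrix argument.
No island intervenes, so both surface and inverse scope are derivable.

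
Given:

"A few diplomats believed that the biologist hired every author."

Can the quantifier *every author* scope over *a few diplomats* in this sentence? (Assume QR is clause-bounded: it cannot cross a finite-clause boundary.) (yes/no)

No

Structurally, *every author* is inside the finite complement clause *that the biologist hired every author*.
With QR restricted to its own tensed clause, the embedded quantifier cannot reach a matrix scope position.
*every author* > *a few diplomats* would require crossing that boundary, which is illicit.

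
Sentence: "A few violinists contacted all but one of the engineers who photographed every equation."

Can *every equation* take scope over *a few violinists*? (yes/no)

The target quantifier *every equation* is part of the relative clause *who photographed every equation* modifying *all but one of the engineers*.
A relative clause is a scope island — quantifier raising cannot cross its boundary.
There is no licit LF on which *every equation* c-commands *a few violinists*.

No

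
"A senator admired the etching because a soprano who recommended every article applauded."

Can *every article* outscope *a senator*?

No

The target quantifier *every article* is part of the relative clause *who recommended every article*, which is itself inside the adjunct *because a soprano who recommended every article applauded*.
Nested islands: the RC island is itself inside an adjunct island, so wide scope is doubly excluded.
*every article* is confined to the island and cannot take scope over *a senator*.
(Only the surface reading survives: one fixed senator with respect to all the relevant articles.)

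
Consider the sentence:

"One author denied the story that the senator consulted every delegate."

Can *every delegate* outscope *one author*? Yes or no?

*every delegate* is embedded in the complex NP *the story that the senator consulted every delegate*.
Noun-complement clauses are scope islands (the Complex NP Constraint): a quantifier inside one cannot scope into the matrix.
So *every delegate* cannot raise to a position above *one author*.

No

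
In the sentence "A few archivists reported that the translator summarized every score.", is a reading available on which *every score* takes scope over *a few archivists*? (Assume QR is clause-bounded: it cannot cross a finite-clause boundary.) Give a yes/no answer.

No

The target quantifier *every score* is part of the finite complement clause *that the translator summarized every score*.
Under clause-bounded QR, a quantifier in an embedded finite clause cannot raise into the matrix clause.
So the wide-scope reading for *every score* is blocked.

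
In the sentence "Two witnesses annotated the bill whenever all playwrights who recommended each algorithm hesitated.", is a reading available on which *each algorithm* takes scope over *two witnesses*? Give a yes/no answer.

No

The DP *each algorithm* is contained in the relative clause *who recommended each algorithm*, which is itself inside the adjunct *whenever all playwrights who recommended each algorithm hesitated*.
Even if one barrier were somehow void, the other would still block QR.
*each algorithm* > *two witnesses* would require crossing that boundary, which is illicit.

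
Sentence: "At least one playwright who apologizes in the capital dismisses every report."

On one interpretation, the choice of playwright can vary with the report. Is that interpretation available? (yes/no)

Yes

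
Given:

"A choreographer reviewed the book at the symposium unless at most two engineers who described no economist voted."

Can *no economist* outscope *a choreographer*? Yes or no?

No

*no economist* is embedded in the relative clause *who described no economist*, which is itself inside the adjunct *unless at most two engineers who described no economist voted*.
Two island boundaries intervene — the relative clause and the adjunct. Either alone would block QR.
So *no economist* cannot raise high enough to outscope *a choreographer*; only the surface ordering *a choreographer* > *no economist* is available.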